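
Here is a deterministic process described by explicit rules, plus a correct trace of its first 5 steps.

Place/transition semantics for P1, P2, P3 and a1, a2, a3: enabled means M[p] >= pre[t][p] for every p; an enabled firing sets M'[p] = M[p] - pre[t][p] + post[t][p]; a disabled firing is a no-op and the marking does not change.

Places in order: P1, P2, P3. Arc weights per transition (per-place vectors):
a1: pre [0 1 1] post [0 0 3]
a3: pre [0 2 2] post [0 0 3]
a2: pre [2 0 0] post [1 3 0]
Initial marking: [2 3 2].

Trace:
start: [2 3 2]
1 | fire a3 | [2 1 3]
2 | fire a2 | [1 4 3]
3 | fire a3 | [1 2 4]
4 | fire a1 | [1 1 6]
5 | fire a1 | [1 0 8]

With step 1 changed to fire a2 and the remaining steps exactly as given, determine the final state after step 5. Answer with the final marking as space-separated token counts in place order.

(re-executing from step 1 with the substitution; state before step 1: [2 3 2])
1 | fire a2 | [1 6 2]
2 | fire a2 | [1 6 2]
3 | fire a3 | [1 4 3]
4 | fire a1 | [1 3 5]
5 | fire a1 | [1 2 7]

1 2 7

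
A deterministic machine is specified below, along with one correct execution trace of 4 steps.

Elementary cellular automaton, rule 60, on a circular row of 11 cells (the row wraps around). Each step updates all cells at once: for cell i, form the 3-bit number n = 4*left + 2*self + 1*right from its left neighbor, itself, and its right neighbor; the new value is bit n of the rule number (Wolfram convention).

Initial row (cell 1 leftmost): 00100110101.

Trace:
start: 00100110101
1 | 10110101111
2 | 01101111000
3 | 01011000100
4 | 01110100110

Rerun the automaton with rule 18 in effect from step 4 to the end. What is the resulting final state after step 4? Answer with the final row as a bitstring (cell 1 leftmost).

10000101010

(re-executing step 4 under rule 18; state before step 4: 01011000100)
4 | 10000101010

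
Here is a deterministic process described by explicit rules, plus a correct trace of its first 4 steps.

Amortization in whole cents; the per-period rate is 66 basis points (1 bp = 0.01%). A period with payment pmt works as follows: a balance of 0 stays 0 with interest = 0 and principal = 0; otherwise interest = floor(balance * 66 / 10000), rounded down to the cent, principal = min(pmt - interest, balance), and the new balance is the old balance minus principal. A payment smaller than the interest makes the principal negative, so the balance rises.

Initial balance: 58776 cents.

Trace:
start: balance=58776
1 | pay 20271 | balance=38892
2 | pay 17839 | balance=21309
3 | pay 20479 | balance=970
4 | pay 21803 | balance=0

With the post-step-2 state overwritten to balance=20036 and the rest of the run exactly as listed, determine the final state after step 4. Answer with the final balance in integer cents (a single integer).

0

state after step 2 := balance=20036
3 | pay 20479 | balance=0
4 | pay 21803 | balance=0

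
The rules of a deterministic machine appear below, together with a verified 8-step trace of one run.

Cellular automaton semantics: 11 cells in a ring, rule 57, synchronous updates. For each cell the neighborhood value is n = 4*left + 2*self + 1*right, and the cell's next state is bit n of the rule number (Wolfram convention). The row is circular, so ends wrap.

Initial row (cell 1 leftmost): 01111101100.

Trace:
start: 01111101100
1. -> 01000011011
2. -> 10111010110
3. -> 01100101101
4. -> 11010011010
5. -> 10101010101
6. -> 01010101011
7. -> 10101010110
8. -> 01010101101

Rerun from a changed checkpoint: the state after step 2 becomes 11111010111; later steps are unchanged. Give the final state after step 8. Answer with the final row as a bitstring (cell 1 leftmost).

state after step 2 := 11111010111
3. -> 00000101100
4. -> 11110011011
5. -> 00001010110
6. -> 11100101101
7. -> 00010011011
8. -> 11001010110

11001010110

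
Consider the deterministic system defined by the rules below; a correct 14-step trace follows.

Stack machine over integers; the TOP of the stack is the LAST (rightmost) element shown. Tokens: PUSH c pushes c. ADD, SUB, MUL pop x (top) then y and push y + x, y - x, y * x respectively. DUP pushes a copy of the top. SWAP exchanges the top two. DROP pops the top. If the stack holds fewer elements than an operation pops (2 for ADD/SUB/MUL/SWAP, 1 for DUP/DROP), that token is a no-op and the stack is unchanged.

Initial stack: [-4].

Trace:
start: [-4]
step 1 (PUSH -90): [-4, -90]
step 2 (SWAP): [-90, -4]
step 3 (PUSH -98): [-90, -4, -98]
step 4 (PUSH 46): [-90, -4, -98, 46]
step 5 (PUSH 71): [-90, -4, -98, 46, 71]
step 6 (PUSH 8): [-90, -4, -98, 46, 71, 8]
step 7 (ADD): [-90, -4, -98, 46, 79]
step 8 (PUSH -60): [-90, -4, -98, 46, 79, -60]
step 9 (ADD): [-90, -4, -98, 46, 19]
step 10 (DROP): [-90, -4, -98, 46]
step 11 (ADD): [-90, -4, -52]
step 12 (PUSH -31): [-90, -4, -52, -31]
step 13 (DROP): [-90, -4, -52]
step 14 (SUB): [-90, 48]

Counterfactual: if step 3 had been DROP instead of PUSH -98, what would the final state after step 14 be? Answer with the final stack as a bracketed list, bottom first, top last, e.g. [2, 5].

(re-executing from step 3 with the substitution; state before step 3: [-90, -4])
step 3 (DROP): [-90]
step 4 (PUSH 46): [-90, 46]
step 5 (PUSH 71): [-90, 46, 71]
step 6 (PUSH 8): [-90, 46, 71, 8]
step 7 (ADD): [-90, 46, 79]
step 8 (PUSH -60): [-90, 46, 79, -60]
step 9 (ADD): [-90, 46, 19]
step 10 (DROP): [-90, 46]
step 11 (ADD): [-44]
step 12 (PUSH -31): [-44, -31]
step 13 (DROP): [-44]
step 14 (SUB): [-44]

[-44]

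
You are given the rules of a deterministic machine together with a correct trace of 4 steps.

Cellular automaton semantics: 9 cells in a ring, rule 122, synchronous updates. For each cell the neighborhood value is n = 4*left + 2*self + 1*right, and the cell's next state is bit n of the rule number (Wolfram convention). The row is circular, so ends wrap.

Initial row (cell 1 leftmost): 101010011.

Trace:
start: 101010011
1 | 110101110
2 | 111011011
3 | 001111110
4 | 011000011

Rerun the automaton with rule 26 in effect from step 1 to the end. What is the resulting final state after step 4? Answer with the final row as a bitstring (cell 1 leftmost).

011100100

(re-executing steps 1..4 under rule 26; state before step 1: 101010011)
1 | 000001110
2 | 000011001
3 | 100110110
4 | 011100100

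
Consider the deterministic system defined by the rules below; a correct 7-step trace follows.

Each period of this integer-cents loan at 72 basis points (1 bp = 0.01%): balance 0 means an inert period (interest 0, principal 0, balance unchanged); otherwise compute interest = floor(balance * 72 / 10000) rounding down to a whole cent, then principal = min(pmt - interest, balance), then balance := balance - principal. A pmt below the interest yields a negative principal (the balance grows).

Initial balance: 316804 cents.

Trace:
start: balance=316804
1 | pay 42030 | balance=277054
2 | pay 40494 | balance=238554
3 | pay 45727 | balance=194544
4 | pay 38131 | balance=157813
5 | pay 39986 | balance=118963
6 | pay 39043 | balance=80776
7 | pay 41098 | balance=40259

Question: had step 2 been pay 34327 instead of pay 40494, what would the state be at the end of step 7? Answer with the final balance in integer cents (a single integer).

(re-executing from step 2 with the substitution; state before step 2: balance=277054)
2 | pay 34327 | balance=244721
3 | pay 45727 | balance=200755
4 | pay 38131 | balance=164069
5 | pay 39986 | balance=125264
6 | pay 39043 | balance=87122
7 | pay 41098 | balance=46651

46651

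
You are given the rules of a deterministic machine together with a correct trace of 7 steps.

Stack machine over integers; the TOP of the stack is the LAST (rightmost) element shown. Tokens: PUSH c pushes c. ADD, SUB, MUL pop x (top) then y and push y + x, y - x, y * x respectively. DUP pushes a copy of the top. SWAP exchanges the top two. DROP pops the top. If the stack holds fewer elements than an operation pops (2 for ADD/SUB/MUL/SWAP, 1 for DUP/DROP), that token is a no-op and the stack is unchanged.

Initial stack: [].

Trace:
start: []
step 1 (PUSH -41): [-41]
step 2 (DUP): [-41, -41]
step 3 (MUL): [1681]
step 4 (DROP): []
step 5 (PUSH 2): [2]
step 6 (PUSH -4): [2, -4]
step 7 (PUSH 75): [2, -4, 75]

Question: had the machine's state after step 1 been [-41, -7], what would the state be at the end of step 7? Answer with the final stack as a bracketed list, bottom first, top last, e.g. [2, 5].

[-41, 2, -4, 75]

state after step 1 := [-41, -7]
step 2 (DUP): [-41, -7, -7]
step 3 (MUL): [-41, 49]
step 4 (DROP): [-41]
step 5 (PUSH 2): [-41, 2]
step 6 (PUSH -4): [-41, 2, -4]
step 7 (PUSH 75): [-41, 2, -4, 75]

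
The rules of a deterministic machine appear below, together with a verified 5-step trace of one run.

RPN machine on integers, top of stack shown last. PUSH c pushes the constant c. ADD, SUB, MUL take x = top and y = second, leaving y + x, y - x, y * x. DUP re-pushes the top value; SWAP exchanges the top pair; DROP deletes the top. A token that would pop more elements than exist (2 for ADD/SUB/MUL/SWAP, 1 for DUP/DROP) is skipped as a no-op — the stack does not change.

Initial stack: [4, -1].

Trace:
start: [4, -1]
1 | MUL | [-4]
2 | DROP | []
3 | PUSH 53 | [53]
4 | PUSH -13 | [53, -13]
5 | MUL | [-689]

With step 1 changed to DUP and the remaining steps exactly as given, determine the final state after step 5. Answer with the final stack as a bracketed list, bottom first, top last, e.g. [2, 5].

[4, -1, -689]

(re-executing from step 1 with the substitution; state before step 1: [4, -1])
1 | DUP | [4, -1, -1]
2 | DROP | [4, -1]
3 | PUSH 53 | [4, -1, 53]
4 | PUSH -13 | [4, -1, 53, -13]
5 | MUL | [4, -1, -689]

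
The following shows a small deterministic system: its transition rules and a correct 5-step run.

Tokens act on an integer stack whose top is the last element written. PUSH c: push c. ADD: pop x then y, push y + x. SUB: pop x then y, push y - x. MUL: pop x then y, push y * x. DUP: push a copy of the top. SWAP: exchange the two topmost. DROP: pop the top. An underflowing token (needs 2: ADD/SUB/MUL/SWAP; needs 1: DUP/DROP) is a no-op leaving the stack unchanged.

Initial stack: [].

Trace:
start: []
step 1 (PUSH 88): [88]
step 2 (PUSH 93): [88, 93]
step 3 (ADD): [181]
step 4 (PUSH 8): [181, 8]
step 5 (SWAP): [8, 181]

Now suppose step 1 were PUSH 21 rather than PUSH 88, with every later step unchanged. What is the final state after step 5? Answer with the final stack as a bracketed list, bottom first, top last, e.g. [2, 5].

[8, 114]

(re-executing from step 1 with the substitution; state before step 1: [])
step 1 (PUSH 21): [21]
step 2 (PUSH 93): [21, 93]
step 3 (ADD): [114]
step 4 (PUSH 8): [114, 8]
step 5 (SWAP): [8, 114]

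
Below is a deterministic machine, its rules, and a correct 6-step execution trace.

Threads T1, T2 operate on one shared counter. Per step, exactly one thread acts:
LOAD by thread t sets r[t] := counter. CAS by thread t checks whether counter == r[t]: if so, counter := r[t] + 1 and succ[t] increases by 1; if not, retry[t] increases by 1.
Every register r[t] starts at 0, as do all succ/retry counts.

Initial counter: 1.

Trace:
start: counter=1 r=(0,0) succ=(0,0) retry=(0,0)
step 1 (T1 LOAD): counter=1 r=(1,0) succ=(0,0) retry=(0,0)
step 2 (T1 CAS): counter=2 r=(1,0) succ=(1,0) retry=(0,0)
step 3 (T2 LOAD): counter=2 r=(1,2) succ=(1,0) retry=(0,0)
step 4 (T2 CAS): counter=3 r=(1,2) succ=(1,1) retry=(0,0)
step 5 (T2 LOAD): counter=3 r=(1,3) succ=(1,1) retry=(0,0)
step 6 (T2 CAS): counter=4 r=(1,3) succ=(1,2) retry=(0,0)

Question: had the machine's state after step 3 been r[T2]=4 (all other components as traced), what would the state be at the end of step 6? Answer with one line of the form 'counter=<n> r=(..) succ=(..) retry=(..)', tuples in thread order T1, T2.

counter=3 r=(1,2) succ=(1,1) retry=(0,1)

state after step 3 := counter=2 r=(1,4) succ=(1,0) retry=(0,0)
step 4 (T2 CAS): counter=2 r=(1,4) succ=(1,0) retry=(0,1)
step 5 (T2 LOAD): counter=2 r=(1,2) succ=(1,0) retry=(0,1)
step 6 (T2 CAS): counter=3 r=(1,2) succ=(1,1) retry=(0,1)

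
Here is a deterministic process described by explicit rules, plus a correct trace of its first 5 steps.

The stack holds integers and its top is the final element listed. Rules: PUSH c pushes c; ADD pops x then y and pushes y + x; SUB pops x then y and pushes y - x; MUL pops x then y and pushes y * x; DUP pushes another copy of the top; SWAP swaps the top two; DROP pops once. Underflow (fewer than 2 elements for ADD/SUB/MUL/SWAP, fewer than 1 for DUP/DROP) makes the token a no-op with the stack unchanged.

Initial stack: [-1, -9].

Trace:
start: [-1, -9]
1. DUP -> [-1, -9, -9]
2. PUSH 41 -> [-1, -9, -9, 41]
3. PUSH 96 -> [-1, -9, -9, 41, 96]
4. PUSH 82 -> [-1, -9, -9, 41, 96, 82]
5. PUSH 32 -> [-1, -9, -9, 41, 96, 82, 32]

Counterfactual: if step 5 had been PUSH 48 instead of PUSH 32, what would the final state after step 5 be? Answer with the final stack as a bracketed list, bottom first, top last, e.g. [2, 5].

[-1, -9, -9, 41, 96, 82, 48]

(re-executing from step 5 with the substitution; state before step 5: [-1, -9, -9, 41, 96, 82])
5. PUSH 48 -> [-1, -9, -9, 41, 96, 82, 48]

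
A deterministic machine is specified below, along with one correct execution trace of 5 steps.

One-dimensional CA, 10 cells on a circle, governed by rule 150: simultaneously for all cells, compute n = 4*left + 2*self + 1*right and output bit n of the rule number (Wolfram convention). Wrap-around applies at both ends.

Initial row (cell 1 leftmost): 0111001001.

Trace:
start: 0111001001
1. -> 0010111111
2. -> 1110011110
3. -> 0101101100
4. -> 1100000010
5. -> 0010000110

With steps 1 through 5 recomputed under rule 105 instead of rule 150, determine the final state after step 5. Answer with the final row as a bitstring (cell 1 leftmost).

(re-executing steps 1..5 under rule 105; state before step 1: 0111001001)
1. -> 1101000000
2. -> 1110011110
3. -> 1010010011
4. -> 1100000010
5. -> 1101111001

1101111001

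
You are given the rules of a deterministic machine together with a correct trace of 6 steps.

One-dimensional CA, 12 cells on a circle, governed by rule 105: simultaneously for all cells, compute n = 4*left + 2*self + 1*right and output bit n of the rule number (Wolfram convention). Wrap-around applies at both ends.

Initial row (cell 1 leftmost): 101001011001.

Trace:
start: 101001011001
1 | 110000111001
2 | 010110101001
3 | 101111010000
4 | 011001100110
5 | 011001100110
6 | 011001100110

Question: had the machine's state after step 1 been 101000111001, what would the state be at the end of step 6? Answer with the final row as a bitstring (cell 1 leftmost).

111111111111

state after step 1 := 101000111001
2 | 110010101001
3 | 010001010001
4 | 100100100100
5 | 000000000000
6 | 111111111111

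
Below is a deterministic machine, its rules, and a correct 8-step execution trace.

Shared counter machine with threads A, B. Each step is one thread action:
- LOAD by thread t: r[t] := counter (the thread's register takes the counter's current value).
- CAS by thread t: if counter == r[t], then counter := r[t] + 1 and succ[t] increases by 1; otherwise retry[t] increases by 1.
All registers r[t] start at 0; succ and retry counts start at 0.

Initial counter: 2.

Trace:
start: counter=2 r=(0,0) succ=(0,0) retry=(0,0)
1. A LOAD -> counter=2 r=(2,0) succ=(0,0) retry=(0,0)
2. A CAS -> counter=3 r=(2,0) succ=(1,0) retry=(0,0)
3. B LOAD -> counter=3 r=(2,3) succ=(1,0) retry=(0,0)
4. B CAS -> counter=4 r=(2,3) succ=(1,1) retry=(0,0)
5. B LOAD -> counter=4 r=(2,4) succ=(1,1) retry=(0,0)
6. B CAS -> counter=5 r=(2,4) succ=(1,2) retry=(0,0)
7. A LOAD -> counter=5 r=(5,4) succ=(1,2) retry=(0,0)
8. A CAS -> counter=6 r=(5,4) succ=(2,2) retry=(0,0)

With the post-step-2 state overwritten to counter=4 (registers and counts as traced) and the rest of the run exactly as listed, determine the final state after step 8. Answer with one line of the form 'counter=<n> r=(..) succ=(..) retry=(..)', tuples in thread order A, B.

state after step 2 := counter=4 r=(2,0) succ=(1,0) retry=(0,0)
3. B LOAD -> counter=4 r=(2,4) succ=(1,0) retry=(0,0)
4. B CAS -> counter=5 r=(2,4) succ=(1,1) retry=(0,0)
5. B LOAD -> counter=5 r=(2,5) succ=(1,1) retry=(0,0)
6. B CAS -> counter=6 r=(2,5) succ=(1,2) retry=(0,0)
7. A LOAD -> counter=6 r=(6,5) succ=(1,2) retry=(0,0)
8. A CAS -> counter=7 r=(6,5) succ=(2,2) retry=(0,0)

counter=7 r=(6,5) succ=(2,2) retry=(0,0)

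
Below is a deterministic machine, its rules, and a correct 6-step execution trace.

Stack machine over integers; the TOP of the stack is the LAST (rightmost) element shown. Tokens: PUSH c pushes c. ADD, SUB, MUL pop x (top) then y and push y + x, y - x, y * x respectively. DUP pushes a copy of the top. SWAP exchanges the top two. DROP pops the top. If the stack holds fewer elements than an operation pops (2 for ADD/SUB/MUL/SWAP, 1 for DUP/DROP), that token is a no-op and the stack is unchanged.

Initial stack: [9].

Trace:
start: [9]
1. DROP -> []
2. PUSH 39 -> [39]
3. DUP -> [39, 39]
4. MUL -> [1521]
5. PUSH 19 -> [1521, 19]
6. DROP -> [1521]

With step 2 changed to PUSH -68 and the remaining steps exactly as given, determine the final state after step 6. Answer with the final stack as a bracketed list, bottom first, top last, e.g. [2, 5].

[4624]

(re-executing from step 2 with the substitution; state before step 2: [])
2. PUSH -68 -> [-68]
3. DUP -> [-68, -68]
4. MUL -> [4624]
5. PUSH 19 -> [4624, 19]
6. DROP -> [4624]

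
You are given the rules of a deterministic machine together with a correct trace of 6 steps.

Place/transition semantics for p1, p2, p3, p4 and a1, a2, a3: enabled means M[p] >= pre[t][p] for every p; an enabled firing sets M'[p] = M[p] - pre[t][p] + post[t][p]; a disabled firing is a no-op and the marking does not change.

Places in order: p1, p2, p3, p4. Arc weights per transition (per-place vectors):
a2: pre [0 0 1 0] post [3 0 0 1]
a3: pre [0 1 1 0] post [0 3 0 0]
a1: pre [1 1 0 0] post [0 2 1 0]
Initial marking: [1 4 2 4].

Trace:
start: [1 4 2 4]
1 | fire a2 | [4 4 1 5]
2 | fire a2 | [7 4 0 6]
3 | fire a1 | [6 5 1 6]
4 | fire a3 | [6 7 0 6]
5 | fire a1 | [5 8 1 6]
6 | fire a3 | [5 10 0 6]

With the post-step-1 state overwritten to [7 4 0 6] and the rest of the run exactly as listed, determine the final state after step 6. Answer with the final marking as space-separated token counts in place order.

5 10 0 6

state after step 1 := [7 4 0 6]
2 | fire a2 | [7 4 0 6]
3 | fire a1 | [6 5 1 6]
4 | fire a3 | [6 7 0 6]
5 | fire a1 | [5 8 1 6]
6 | fire a3 | [5 10 0 6]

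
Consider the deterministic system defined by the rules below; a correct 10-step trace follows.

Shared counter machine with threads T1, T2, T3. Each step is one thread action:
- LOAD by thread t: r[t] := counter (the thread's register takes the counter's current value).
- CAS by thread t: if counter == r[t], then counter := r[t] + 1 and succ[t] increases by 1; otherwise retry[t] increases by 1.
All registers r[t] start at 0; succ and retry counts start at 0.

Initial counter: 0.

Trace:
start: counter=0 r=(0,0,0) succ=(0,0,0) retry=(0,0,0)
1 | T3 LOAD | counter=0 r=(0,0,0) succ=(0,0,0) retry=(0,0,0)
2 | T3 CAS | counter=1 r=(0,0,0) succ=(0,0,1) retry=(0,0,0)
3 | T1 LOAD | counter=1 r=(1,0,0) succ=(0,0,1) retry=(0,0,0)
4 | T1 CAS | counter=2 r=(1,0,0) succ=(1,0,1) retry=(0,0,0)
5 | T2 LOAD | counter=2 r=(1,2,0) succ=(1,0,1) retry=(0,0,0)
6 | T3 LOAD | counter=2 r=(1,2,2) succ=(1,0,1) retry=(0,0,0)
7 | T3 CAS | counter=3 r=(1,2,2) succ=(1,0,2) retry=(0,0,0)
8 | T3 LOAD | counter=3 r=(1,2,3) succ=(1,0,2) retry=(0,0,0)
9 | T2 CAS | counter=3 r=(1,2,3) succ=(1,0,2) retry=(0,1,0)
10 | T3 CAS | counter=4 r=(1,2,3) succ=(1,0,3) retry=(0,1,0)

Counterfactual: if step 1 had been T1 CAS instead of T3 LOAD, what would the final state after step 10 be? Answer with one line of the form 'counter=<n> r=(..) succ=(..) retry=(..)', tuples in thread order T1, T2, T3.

counter=4 r=(1,2,3) succ=(2,0,2) retry=(0,1,1)

(re-executing from step 1 with the substitution; state before step 1: counter=0 r=(0,0,0) succ=(0,0,0) retry=(0,0,0))
1 | T1 CAS | counter=1 r=(0,0,0) succ=(1,0,0) retry=(0,0,0)
2 | T3 CAS | counter=1 r=(0,0,0) succ=(1,0,0) retry=(0,0,1)
3 | T1 LOAD | counter=1 r=(1,0,0) succ=(1,0,0) retry=(0,0,1)
4 | T1 CAS | counter=2 r=(1,0,0) succ=(2,0,0) retry=(0,0,1)
5 | T2 LOAD | counter=2 r=(1,2,0) succ=(2,0,0) retry=(0,0,1)
6 | T3 LOAD | counter=2 r=(1,2,2) succ=(2,0,0) retry=(0,0,1)
7 | T3 CAS | counter=3 r=(1,2,2) succ=(2,0,1) retry=(0,0,1)
8 | T3 LOAD | counter=3 r=(1,2,3) succ=(2,0,1) retry=(0,0,1)
9 | T2 CAS | counter=3 r=(1,2,3) succ=(2,0,1) retry=(0,1,1)
10 | T3 CAS | counter=4 r=(1,2,3) succ=(2,0,2) retry=(0,1,1)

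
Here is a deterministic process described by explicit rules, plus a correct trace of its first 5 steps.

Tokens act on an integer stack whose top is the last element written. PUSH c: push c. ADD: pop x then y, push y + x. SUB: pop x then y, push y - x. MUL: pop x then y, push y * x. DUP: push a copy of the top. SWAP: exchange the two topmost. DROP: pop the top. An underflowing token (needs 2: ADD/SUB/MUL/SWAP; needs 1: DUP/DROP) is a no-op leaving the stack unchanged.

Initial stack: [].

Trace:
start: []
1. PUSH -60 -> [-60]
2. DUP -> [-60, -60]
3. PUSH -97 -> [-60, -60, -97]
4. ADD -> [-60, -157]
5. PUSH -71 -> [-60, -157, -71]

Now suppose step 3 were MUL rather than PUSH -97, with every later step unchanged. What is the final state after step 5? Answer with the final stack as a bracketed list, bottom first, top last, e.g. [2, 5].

[3600, -71]

(re-executing from step 3 with the substitution; state before step 3: [-60, -60])
3. MUL -> [3600]
4. ADD -> [3600]
5. PUSH -71 -> [3600, -71]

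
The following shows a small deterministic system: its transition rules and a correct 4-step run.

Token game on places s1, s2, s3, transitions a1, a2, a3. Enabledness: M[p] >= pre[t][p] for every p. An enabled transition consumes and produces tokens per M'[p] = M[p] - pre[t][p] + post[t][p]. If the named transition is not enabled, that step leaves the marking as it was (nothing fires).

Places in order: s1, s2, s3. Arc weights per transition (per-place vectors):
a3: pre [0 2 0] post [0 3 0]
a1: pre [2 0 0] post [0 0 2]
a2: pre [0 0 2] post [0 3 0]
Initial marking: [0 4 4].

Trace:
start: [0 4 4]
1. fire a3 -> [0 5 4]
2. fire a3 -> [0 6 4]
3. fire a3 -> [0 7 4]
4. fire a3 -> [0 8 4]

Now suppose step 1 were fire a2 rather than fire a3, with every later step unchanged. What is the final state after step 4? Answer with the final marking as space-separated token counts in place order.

0 10 2

(re-executing from step 1 with the substitution; state before step 1: [0 4 4])
1. fire a2 -> [0 7 2]
2. fire a3 -> [0 8 2]
3. fire a3 -> [0 9 2]
4. fire a3 -> [0 10 2]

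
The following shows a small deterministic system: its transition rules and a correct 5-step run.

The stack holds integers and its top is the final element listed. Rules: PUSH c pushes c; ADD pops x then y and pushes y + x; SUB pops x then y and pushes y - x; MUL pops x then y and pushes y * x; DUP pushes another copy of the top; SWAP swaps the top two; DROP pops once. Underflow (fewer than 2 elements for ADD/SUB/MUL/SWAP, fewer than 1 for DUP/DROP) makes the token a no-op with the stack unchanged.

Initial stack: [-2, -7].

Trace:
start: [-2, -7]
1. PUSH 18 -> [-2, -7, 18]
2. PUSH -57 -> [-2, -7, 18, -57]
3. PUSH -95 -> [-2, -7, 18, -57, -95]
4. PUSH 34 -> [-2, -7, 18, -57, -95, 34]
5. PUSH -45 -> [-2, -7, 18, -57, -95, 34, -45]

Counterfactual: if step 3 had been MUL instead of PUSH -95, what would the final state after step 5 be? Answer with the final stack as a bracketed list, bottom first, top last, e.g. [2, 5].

[-2, -7, -1026, 34, -45]

(re-executing from step 3 with the substitution; state before step 3: [-2, -7, 18, -57])
3. MUL -> [-2, -7, -1026]
4. PUSH 34 -> [-2, -7, -1026, 34]
5. PUSH -45 -> [-2, -7, -1026, 34, -45]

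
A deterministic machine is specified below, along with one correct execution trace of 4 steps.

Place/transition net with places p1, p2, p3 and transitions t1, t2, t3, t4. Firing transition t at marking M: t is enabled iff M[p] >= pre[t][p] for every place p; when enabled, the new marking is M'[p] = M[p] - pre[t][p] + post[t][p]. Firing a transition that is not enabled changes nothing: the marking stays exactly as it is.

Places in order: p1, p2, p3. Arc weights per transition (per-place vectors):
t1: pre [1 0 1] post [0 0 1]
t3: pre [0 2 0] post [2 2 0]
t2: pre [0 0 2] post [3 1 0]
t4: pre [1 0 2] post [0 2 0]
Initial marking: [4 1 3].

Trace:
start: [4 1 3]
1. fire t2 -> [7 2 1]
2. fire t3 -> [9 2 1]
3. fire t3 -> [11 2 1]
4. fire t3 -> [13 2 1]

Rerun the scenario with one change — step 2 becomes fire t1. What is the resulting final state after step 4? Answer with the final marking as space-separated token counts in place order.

(re-executing from step 2 with the substitution; state before step 2: [7 2 1])
2. fire t1 -> [6 2 1]
3. fire t3 -> [8 2 1]
4. fire t3 -> [10 2 1]

10 2 1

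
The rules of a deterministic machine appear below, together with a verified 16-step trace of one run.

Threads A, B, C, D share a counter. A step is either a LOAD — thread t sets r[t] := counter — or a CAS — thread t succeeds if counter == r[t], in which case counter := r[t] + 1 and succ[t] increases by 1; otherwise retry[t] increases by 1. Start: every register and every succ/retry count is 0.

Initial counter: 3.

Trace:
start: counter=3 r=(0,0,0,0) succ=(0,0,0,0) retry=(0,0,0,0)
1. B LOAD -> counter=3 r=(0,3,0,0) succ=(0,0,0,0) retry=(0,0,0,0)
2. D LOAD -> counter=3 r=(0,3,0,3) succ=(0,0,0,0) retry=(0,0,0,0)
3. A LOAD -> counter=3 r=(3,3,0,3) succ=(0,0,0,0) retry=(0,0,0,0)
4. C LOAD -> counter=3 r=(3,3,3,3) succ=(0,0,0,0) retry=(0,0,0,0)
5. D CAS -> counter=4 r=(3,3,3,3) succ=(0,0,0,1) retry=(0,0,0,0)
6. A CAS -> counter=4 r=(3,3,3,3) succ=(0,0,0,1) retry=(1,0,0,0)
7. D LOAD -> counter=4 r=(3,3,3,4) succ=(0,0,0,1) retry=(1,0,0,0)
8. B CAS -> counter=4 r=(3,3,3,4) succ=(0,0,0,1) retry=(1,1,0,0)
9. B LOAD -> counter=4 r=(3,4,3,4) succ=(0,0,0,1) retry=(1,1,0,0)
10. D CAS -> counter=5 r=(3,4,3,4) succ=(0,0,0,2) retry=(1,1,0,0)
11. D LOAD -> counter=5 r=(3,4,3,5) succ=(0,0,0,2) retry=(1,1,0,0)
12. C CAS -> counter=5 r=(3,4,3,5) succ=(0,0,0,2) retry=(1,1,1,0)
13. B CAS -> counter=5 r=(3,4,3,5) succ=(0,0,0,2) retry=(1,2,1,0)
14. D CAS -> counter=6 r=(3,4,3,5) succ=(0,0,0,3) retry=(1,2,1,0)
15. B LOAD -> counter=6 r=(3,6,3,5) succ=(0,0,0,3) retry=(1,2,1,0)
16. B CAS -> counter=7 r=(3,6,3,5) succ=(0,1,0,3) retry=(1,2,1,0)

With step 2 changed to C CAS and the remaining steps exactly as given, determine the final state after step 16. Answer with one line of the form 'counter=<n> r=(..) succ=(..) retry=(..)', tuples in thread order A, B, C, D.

counter=7 r=(3,6,3,5) succ=(1,1,0,2) retry=(0,2,2,1)

(re-executing from step 2 with the substitution; state before step 2: counter=3 r=(0,3,0,0) succ=(0,0,0,0) retry=(0,0,0,0))
2. C CAS -> counter=3 r=(0,3,0,0) succ=(0,0,0,0) retry=(0,0,1,0)
3. A LOAD -> counter=3 r=(3,3,0,0) succ=(0,0,0,0) retry=(0,0,1,0)
4. C LOAD -> counter=3 r=(3,3,3,0) succ=(0,0,0,0) retry=(0,0,1,0)
5. D CAS -> counter=3 r=(3,3,3,0) succ=(0,0,0,0) retry=(0,0,1,1)
6. A CAS -> counter=4 r=(3,3,3,0) succ=(1,0,0,0) retry=(0,0,1,1)
7. D LOAD -> counter=4 r=(3,3,3,4) succ=(1,0,0,0) retry=(0,0,1,1)
8. B CAS -> counter=4 r=(3,3,3,4) succ=(1,0,0,0) retry=(0,1,1,1)
9. B LOAD -> counter=4 r=(3,4,3,4) succ=(1,0,0,0) retry=(0,1,1,1)
10. D CAS -> counter=5 r=(3,4,3,4) succ=(1,0,0,1) retry=(0,1,1,1)
11. D LOAD -> counter=5 r=(3,4,3,5) succ=(1,0,0,1) retry=(0,1,1,1)
12. C CAS -> counter=5 r=(3,4,3,5) succ=(1,0,0,1) retry=(0,1,2,1)
13. B CAS -> counter=5 r=(3,4,3,5) succ=(1,0,0,1) retry=(0,2,2,1)
14. D CAS -> counter=6 r=(3,4,3,5) succ=(1,0,0,2) retry=(0,2,2,1)
15. B LOAD -> counter=6 r=(3,6,3,5) succ=(1,0,0,2) retry=(0,2,2,1)
16. B CAS -> counter=7 r=(3,6,3,5) succ=(1,1,0,2) retry=(0,2,2,1)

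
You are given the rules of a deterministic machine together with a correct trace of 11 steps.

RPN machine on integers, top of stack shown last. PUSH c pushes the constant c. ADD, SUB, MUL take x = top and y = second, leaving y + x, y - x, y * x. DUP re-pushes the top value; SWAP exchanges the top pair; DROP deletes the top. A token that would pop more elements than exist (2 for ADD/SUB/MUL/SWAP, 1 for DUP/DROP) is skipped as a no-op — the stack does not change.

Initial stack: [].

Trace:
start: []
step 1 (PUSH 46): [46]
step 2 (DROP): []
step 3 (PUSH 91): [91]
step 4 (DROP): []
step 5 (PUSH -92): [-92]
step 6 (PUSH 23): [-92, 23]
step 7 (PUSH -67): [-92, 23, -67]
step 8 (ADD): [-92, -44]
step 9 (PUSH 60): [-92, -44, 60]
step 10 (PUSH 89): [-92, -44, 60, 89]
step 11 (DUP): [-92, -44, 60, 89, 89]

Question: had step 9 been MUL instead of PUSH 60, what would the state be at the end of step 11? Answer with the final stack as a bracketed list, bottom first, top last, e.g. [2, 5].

[4048, 89, 89]

(re-executing from step 9 with the substitution; state before step 9: [-92, -44])
step 9 (MUL): [4048]
step 10 (PUSH 89): [4048, 89]
step 11 (DUP): [4048, 89, 89]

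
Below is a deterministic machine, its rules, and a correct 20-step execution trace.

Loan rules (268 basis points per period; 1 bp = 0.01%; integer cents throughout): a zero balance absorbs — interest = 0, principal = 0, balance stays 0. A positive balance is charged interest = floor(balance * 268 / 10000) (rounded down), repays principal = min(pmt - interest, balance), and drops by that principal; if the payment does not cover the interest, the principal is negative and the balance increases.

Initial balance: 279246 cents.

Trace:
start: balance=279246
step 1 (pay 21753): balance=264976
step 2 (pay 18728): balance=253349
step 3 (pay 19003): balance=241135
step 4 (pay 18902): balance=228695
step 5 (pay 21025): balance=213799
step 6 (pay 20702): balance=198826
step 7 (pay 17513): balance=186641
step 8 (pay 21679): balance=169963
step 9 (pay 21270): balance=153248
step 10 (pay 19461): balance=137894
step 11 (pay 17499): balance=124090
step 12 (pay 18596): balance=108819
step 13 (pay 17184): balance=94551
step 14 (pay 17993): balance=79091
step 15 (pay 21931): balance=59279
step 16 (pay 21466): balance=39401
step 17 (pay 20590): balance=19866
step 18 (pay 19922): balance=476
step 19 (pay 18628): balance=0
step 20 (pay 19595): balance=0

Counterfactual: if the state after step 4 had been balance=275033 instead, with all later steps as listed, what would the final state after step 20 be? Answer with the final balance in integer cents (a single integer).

32524

state after step 4 := balance=275033
step 5 (pay 21025): balance=261378
step 6 (pay 20702): balance=247680
step 7 (pay 17513): balance=236804
step 8 (pay 21679): balance=221471
step 9 (pay 21270): balance=206136
step 10 (pay 19461): balance=192199
step 11 (pay 17499): balance=179850
step 12 (pay 18596): balance=166073
step 13 (pay 17184): balance=153339
step 14 (pay 17993): balance=139455
step 15 (pay 21931): balance=121261
step 16 (pay 21466): balance=103044
step 17 (pay 20590): balance=85215
step 18 (pay 19922): balance=67576
step 19 (pay 18628): balance=50759
step 20 (pay 19595): balance=32524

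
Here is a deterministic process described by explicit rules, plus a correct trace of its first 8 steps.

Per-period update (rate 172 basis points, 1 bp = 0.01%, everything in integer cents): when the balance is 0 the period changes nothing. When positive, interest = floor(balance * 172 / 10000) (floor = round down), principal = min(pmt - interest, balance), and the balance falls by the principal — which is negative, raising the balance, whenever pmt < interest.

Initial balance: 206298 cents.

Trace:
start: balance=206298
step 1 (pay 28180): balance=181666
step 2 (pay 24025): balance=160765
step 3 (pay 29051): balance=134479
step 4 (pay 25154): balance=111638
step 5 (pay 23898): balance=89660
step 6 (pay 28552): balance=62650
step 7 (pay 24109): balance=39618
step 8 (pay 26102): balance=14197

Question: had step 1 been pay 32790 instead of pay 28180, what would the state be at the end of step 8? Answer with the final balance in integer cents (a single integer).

9001

(re-executing from step 1 with the substitution; state before step 1: balance=206298)
step 1 (pay 32790): balance=177056
step 2 (pay 24025): balance=156076
step 3 (pay 29051): balance=129709
step 4 (pay 25154): balance=106785
step 5 (pay 23898): balance=84723
step 6 (pay 28552): balance=57628
step 7 (pay 24109): balance=34510
step 8 (pay 26102): balance=9001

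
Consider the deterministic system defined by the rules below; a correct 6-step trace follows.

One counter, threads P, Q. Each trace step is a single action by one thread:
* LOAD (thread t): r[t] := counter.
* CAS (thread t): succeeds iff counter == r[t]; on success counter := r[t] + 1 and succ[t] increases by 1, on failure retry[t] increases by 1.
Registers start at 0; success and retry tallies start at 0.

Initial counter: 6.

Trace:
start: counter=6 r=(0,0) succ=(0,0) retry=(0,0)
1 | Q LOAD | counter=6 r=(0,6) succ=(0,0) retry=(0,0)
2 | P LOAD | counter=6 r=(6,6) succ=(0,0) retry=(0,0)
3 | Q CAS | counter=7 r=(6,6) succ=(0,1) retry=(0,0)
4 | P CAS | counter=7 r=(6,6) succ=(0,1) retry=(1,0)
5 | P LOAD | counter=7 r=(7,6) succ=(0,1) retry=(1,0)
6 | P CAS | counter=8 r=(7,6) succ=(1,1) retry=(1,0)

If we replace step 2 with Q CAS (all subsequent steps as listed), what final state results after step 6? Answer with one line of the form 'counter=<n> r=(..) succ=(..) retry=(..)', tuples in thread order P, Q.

(re-executing from step 2 with the substitution; state before step 2: counter=6 r=(0,6) succ=(0,0) retry=(0,0))
2 | Q CAS | counter=7 r=(0,6) succ=(0,1) retry=(0,0)
3 | Q CAS | counter=7 r=(0,6) succ=(0,1) retry=(0,1)
4 | P CAS | counter=7 r=(0,6) succ=(0,1) retry=(1,1)
5 | P LOAD | counter=7 r=(7,6) succ=(0,1) retry=(1,1)
6 | P CAS | counter=8 r=(7,6) succ=(1,1) retry=(1,1)

counter=8 r=(7,6) succ=(1,1) retry=(1,1)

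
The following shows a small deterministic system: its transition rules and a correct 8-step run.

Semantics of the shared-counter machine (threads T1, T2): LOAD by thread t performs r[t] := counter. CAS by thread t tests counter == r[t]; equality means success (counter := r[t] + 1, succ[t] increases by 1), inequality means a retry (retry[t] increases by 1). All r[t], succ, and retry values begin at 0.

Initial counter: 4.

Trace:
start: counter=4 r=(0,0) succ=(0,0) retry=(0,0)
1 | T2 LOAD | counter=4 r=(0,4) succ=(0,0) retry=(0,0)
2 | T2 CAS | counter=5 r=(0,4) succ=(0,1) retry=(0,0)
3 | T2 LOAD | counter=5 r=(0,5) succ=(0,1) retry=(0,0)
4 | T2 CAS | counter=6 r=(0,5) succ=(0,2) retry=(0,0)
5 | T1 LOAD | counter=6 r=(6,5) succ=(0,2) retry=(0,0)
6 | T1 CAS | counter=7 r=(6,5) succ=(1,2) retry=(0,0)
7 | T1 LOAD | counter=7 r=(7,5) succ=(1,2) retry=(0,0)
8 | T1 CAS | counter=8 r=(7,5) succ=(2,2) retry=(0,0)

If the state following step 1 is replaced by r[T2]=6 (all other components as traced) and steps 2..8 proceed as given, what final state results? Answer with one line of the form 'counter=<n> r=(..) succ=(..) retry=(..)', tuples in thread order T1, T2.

counter=7 r=(6,4) succ=(2,1) retry=(0,1)

state after step 1 := counter=4 r=(0,6) succ=(0,0) retry=(0,0)
2 | T2 CAS | counter=4 r=(0,6) succ=(0,0) retry=(0,1)
3 | T2 LOAD | counter=4 r=(0,4) succ=(0,0) retry=(0,1)
4 | T2 CAS | counter=5 r=(0,4) succ=(0,1) retry=(0,1)
5 | T1 LOAD | counter=5 r=(5,4) succ=(0,1) retry=(0,1)
6 | T1 CAS | counter=6 r=(5,4) succ=(1,1) retry=(0,1)
7 | T1 LOAD | counter=6 r=(6,4) succ=(1,1) retry=(0,1)
8 | T1 CAS | counter=7 r=(6,4) succ=(2,1) retry=(0,1)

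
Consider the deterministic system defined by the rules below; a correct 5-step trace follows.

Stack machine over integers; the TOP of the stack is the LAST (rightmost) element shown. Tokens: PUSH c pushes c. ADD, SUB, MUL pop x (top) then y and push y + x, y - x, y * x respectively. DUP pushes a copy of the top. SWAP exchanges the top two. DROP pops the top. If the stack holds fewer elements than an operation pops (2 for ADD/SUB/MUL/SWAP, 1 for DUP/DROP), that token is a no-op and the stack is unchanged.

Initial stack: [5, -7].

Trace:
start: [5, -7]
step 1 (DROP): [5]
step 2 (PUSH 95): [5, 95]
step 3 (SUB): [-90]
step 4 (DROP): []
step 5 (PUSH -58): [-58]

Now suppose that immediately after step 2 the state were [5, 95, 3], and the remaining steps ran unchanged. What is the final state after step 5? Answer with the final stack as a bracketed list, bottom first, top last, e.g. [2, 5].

[5, -58]

state after step 2 := [5, 95, 3]
step 3 (SUB): [5, 92]
step 4 (DROP): [5]
step 5 (PUSH -58): [5, -58]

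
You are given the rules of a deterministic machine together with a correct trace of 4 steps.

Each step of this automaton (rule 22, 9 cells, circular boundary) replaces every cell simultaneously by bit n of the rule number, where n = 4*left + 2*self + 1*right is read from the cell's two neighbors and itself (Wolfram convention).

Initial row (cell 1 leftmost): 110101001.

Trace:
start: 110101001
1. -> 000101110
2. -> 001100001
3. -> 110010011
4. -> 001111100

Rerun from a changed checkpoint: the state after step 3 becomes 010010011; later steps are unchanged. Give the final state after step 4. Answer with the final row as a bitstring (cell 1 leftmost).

state after step 3 := 010010011
4. -> 011111100

011111100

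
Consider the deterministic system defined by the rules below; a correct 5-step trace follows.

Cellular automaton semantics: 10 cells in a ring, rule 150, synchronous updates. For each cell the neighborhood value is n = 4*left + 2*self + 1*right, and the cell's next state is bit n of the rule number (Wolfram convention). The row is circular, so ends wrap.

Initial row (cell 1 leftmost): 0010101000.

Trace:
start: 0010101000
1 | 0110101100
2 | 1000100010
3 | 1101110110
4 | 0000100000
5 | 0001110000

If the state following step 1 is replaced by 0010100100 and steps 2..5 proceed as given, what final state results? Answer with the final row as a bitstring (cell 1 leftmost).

1111101100

state after step 1 := 0010100100
2 | 0110111110
3 | 1000011101
4 | 0100101000
5 | 1111101100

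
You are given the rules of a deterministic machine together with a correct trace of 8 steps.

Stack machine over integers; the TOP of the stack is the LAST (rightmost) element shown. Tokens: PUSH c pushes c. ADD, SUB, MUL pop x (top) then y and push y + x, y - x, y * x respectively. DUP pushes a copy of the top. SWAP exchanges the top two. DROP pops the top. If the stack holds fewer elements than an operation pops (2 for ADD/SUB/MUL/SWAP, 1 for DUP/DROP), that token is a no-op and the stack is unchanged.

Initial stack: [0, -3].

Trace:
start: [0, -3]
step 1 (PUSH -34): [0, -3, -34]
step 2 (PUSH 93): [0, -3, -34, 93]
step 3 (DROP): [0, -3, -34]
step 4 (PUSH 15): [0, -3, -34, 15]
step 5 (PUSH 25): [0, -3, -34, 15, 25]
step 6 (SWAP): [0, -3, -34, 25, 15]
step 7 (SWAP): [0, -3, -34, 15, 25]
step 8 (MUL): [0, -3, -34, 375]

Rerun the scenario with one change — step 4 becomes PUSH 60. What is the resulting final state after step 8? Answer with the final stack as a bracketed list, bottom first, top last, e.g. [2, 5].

[0, -3, -34, 1500]

(re-executing from step 4 with the substitution; state before step 4: [0, -3, -34])
step 4 (PUSH 60): [0, -3, -34, 60]
step 5 (PUSH 25): [0, -3, -34, 60, 25]
step 6 (SWAP): [0, -3, -34, 25, 60]
step 7 (SWAP): [0, -3, -34, 60, 25]
step 8 (MUL): [0, -3, -34, 1500]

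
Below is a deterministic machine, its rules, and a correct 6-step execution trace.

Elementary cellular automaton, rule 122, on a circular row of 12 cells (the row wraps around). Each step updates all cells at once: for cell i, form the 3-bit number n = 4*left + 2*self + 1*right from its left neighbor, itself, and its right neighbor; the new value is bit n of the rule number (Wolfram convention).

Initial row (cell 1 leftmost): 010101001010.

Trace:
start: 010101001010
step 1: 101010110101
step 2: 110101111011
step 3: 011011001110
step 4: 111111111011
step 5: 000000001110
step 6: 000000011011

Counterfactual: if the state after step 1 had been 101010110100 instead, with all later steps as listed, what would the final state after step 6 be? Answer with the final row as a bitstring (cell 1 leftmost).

000110011111

state after step 1 := 101010110100
step 2: 010101111011
step 3: 101011001111
step 4: 110111111000
step 5: 111100001101
step 6: 000110011111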